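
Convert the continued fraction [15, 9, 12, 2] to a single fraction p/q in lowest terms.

Fold from the inside: start with 2/1.
  12 + 1/2 = 25/2
  9 + 2/25 = 227/25
  15 + 25/227 = 3430/227

3430/227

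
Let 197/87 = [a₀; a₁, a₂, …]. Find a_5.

197 = 2·87 + 23   →  a_0 = 2
87 = 3·23 + 18   →  a_1 = 3
23 = 1·18 + 5   →  a_2 = 1
18 = 3·5 + 3   →  a_3 = 3
5 = 1·3 + 2   →  a_4 = 1
3 = 1·2 + 1   →  a_5 = 1

1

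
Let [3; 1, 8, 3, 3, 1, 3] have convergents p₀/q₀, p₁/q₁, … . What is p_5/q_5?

471/121

Using pₖ = aₖpₖ₋₁ + pₖ₋₂, qₖ = aₖqₖ₋₁ + qₖ₋₂ (with p₋₁=1, p₋₂=0, q₋₁=0, q₋₂=1):
  k=0: a=3, p=3, q=1
  k=1: a=1, p=4, q=1
  k=2: a=8, p=35, q=9
  k=3: a=3, p=109, q=28
  k=4: a=3, p=362, q=93
  k=5: a=1, p=471, q=121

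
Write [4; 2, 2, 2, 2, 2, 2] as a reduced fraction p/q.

Fold from the inside: start with 2/1.
  2 + 1/2 = 5/2
  2 + 2/5 = 12/5
  2 + 5/12 = 29/12
  2 + 12/29 = 70/29
  2 + 29/70 = 169/70
  4 + 70/169 = 746/169

746/169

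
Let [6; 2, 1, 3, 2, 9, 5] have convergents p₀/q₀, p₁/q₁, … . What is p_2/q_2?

Using pₖ = aₖpₖ₋₁ + pₖ₋₂, qₖ = aₖqₖ₋₁ + qₖ₋₂ (with p₋₁=1, p₋₂=0, q₋₁=0, q₋₂=1):
  k=0: a=6, p=6, q=1
  k=1: a=2, p=13, q=2
  k=2: a=1, p=19, q=3

19/3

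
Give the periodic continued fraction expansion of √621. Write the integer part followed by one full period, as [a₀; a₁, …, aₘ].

[24; 1, 11, 2, 11, 1, 48]

a₀ = ⌊√621⌋ = 24.
With m₀=0, d₀=1 and mₖ₊₁ = dₖaₖ − mₖ, dₖ₊₁ = (n − mₖ₊₁²)/dₖ, aₖ₊₁ = ⌊(a₀+mₖ₊₁)/dₖ₊₁⌋:
  k=1: m=24, d=45, a=1
  k=2: m=21, d=4, a=11
  k=3: m=23, d=23, a=2
  k=4: m=23, d=4, a=11
  k=5: m=21, d=45, a=1
  k=6: m=24, d=1, a=48
d=1 and a=2a₀=48 at k=6, so the next step gives (m, d) = (24, 45) again — its k=1 value — and the period has length 6.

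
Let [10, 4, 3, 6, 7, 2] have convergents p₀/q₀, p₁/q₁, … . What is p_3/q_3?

Using pₖ = aₖpₖ₋₁ + pₖ₋₂, qₖ = aₖqₖ₋₁ + qₖ₋₂ (with p₋₁=1, p₋₂=0, q₋₁=0, q₋₂=1):
  k=0: a=10, p=10, q=1
  k=1: a=4, p=41, q=4
  k=2: a=3, p=133, q=13
  k=3: a=6, p=839, q=82

839/82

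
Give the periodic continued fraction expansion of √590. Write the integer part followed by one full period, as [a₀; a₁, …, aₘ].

[24; 3, 2, 4, 2, 3, 48]

a₀ = ⌊√590⌋ = 24.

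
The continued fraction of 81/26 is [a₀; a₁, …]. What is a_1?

8

81 = 3·26 + 3   →  a_0 = 3
26 = 8·3 + 2   →  a_1 = 8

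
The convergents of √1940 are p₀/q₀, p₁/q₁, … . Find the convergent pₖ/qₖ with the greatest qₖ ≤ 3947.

√1940 = [44; 22, 88, …] (period length 2).
Convergents:
  p_0/q_0 = 44/1
  p_1/q_1 = 969/22
  p_2/q_2 = 85316/1937
  p_3/q_3 = 1877921/42636
q_2 = 1937 ≤ 3947 < 42636 = q_3, so the answer is 85316/1937.

85316/1937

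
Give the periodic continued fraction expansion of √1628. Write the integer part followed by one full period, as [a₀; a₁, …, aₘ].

[40; 2, 1, 6, 1, 2, 80]

a₀ = ⌊√1628⌋ = 40.
With m₀=0, d₀=1 and mₖ₊₁ = dₖaₖ − mₖ, dₖ₊₁ = (n − mₖ₊₁²)/dₖ, aₖ₊₁ = ⌊(a₀+mₖ₊₁)/dₖ₊₁⌋:
  k=1: m=40, d=28, a=2
  k=2: m=16, d=49, a=1
  k=3: m=33, d=11, a=6
  k=4: m=33, d=49, a=1
  k=5: m=16, d=28, a=2
  k=6: m=40, d=1, a=80
d=1 and a=2a₀=80 at k=6, so the next step gives (m, d) = (40, 28) again — its k=1 value — and the period has length 6.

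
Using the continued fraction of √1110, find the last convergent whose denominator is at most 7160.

132567/3979

√1110 = [33; 3, 6, 3, 66, …] (period length 4).
Convergents:
  p_0/q_0 = 33/1
  p_1/q_1 = 100/3
  p_2/q_2 = 633/19
  p_3/q_3 = 1999/60
  p_4/q_4 = 132567/3979
  p_5/q_5 = 399700/11997
q_4 = 3979 ≤ 7160 < 11997 = q_5, so the answer is 132567/3979.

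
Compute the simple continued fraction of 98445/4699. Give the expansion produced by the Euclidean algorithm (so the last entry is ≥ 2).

[20; 1, 19, 12, 3, 6]

98445 = 20×4699 + 4465
4699 = 1×4465 + 234
4465 = 19×234 + 19
234 = 12×19 + 6
19 = 3×6 + 1
6 = 6×1 + 0  (stop)
So 98445/4699 = [20; 1, 19, 12, 3, 6].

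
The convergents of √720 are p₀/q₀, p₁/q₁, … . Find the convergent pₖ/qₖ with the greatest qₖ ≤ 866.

8667/323

√720 = [26; 1, 4, 1, 52, …] (period length 4).
Convergents:
  p_0/q_0 = 26/1
  p_1/q_1 = 27/1
  p_2/q_2 = 134/5
  p_3/q_3 = 161/6
  p_4/q_4 = 8506/317
  p_5/q_5 = 8667/323
  p_6/q_6 = 43174/1609
q_5 = 323 ≤ 866 < 1609 = q_6, so the answer is 8667/323.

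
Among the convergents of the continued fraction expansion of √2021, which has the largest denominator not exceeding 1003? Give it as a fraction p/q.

√2021 = [44; 1, 21, 2, 21, 1, 88, …] (period length 6).
Convergents:
  p_0/q_0 = 44/1
  p_1/q_1 = 45/1
  p_2/q_2 = 989/22
  p_3/q_3 = 2023/45
  p_4/q_4 = 43472/967
  p_5/q_5 = 45495/1012
q_4 = 967 ≤ 1003 < 1012 = q_5, so the answer is 43472/967.

43472/967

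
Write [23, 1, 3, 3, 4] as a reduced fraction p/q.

1331/56

Fold from the inside: start with 4/1.
  3 + 1/4 = 13/4
  3 + 4/13 = 43/13
  1 + 13/43 = 56/43
  23 + 43/56 = 1331/56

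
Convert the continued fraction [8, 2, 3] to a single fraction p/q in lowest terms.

Using pₖ = aₖpₖ₋₁ + pₖ₋₂ and qₖ = aₖqₖ₋₁ + qₖ₋₂:
  k=0: a=8, p=8, q=1
  k=1: a=2, p=17, q=2
  k=2: a=3, p=59, q=7

59/7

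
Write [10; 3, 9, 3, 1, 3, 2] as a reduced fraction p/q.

Fold from the inside: start with 2/1.
  3 + 1/2 = 7/2
  1 + 2/7 = 9/7
  3 + 7/9 = 34/9
  9 + 9/34 = 315/34
  3 + 34/315 = 979/315
  10 + 315/979 = 10105/979

10105/979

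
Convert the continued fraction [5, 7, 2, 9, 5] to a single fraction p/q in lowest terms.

3722/725

Using pₖ = aₖpₖ₋₁ + pₖ₋₂ and qₖ = aₖqₖ₋₁ + qₖ₋₂:
  k=0: a=5, p=5, q=1
  k=1: a=7, p=36, q=7
  k=2: a=2, p=77, q=15
  k=3: a=9, p=729, q=142
  k=4: a=5, p=3722, q=725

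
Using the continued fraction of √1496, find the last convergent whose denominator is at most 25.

√1496 = [38; 1, 2, 9, 2, 1, 76, …] (period length 6).
Convergents:
  p_0/q_0 = 38/1
  p_1/q_1 = 39/1
  p_2/q_2 = 116/3
  p_3/q_3 = 1083/28
q_2 = 3 ≤ 25 < 28 = q_3, so the answer is 116/3.

116/3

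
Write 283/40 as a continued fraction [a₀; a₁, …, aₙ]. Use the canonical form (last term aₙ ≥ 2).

283 = 7*40 + 3
40 = 13*3 + 1
3 = 3*1 + 0  (stop)
So 283/40 = [7; 13, 3].

[7; 13, 3]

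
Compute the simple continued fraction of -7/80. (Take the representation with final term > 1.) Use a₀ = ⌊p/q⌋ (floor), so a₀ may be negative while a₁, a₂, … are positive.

[-1; 1, 10, 2, 3]

-7 = -1·80 + 73
80 = 1·73 + 7
73 = 10·7 + 3
7 = 2·3 + 1
3 = 3·1 + 0  (stop)
So -7/80 = [-1; 1, 10, 2, 3].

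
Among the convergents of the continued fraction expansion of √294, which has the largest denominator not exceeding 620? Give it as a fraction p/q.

4801/280

√294 = [17; 6, 1, 4, 1, 6, 34, …] (period length 6).
Convergents:
  p_0/q_0 = 17/1
  p_1/q_1 = 103/6
  p_2/q_2 = 120/7
  p_3/q_3 = 583/34
  p_4/q_4 = 703/41
  p_5/q_5 = 4801/280
  p_6/q_6 = 163937/9561
q_5 = 280 ≤ 620 < 9561 = q_6, so the answer is 4801/280.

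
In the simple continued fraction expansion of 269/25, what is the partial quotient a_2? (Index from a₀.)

269 = 10·25 + 19   →  a_0 = 10
25 = 1·19 + 6   →  a_1 = 1
19 = 3·6 + 1   →  a_2 = 3

3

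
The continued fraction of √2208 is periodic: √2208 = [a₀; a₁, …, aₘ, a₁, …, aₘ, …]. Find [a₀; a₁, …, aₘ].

[46; 1, 92]

a₀ = ⌊√2208⌋ = 46.
With m₀=0, d₀=1 and mₖ₊₁ = dₖaₖ − mₖ, dₖ₊₁ = (n − mₖ₊₁²)/dₖ, aₖ₊₁ = ⌊(a₀+mₖ₊₁)/dₖ₊₁⌋:
  k=1: m=46, d=92, a=1
  k=2: m=46, d=1, a=92
d=1 and a=2a₀=92 at k=2, so the next step gives (m, d) = (46, 92) again — its k=1 value — and the period has length 2.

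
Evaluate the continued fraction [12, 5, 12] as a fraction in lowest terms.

744/61

Fold from the inside: start with 12/1.
  5 + 1/12 = 61/12
  12 + 12/61 = 744/61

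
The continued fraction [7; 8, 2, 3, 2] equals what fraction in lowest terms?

961/135

Using pₖ = aₖpₖ₋₁ + pₖ₋₂ and qₖ = aₖqₖ₋₁ + qₖ₋₂:
  k=0: a=7, p=7, q=1
  k=1: a=8, p=57, q=8
  k=2: a=2, p=121, q=17
  k=3: a=3, p=420, q=59
  k=4: a=2, p=961, q=135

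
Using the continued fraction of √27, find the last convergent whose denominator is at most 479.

1351/260

√27 = [5; 5, 10, …] (period length 2).
Convergents:
  p_0/q_0 = 5/1
  p_1/q_1 = 26/5
  p_2/q_2 = 265/51
  p_3/q_3 = 1351/260
  p_4/q_4 = 13775/2651
q_3 = 260 ≤ 479 < 2651 = q_4, so the answer is 1351/260.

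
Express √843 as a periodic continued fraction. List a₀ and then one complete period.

[29; 29, 58]

a₀ = ⌊√843⌋ = 29.
With m₀=0, d₀=1 and mₖ₊₁ = dₖaₖ − mₖ, dₖ₊₁ = (n − mₖ₊₁²)/dₖ, aₖ₊₁ = ⌊(a₀+mₖ₊₁)/dₖ₊₁⌋:
  k=1: m=29, d=2, a=29
  k=2: m=29, d=1, a=58
d=1 and a=2a₀=58 at k=2, so the next step gives (m, d) = (29, 2) again — its k=1 value — and the period has length 2.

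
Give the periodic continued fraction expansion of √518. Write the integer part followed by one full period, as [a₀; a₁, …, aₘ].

[22; 1, 3, 6, 3, 1, 44]

a₀ = ⌊√518⌋ = 22.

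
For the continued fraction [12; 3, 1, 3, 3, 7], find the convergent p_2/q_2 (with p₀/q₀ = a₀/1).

Using pₖ = aₖpₖ₋₁ + pₖ₋₂, qₖ = aₖqₖ₋₁ + qₖ₋₂ (with p₋₁=1, p₋₂=0, q₋₁=0, q₋₂=1):
  k=0: a=12, p=12, q=1
  k=1: a=3, p=37, q=3
  k=2: a=1, p=49, q=4

49/4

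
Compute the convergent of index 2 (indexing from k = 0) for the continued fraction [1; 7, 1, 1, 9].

9/8

Using pₖ = aₖpₖ₋₁ + pₖ₋₂, qₖ = aₖqₖ₋₁ + qₖ₋₂ (with p₋₁=1, p₋₂=0, q₋₁=0, q₋₂=1):
  k=0: a=1, p=1, q=1
  k=1: a=7, p=8, q=7
  k=2: a=1, p=9, q=8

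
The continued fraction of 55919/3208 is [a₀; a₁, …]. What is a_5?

55919 = 17·3208 + 1383   →  a_0 = 17
3208 = 2·1383 + 442   →  a_1 = 2
1383 = 3·442 + 57   →  a_2 = 3
442 = 7·57 + 43   →  a_3 = 7
57 = 1·43 + 14   →  a_4 = 1
43 = 3·14 + 1   →  a_5 = 3

3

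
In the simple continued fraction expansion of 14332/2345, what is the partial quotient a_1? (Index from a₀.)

14332 = 6·2345 + 262   →  a_0 = 6
2345 = 8·262 + 249   →  a_1 = 8

8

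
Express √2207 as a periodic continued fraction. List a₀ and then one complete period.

a₀ = ⌊√2207⌋ = 46.

[46; 1, 45, 1, 92]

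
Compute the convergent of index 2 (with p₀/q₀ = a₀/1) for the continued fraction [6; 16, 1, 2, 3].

103/17

Using pₖ = aₖpₖ₋₁ + pₖ₋₂, qₖ = aₖqₖ₋₁ + qₖ₋₂ (with p₋₁=1, p₋₂=0, q₋₁=0, q₋₂=1):
  k=0: a=6, p=6, q=1
  k=1: a=16, p=97, q=16
  k=2: a=1, p=103, q=17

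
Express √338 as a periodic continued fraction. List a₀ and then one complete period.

a₀ = ⌊√338⌋ = 18.

[18; 2, 1, 1, 2, 36]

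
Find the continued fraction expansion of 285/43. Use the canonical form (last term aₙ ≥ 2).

[6; 1, 1, 1, 2, 5]

285 = 6·43 + 27
43 = 1·27 + 16
27 = 1·16 + 11
16 = 1·11 + 5
11 = 2·5 + 1
5 = 5·1 + 0  (stop)
So 285/43 = [6; 1, 1, 1, 2, 5].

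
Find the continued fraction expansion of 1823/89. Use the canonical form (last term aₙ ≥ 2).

1823 = 20*89 + 43
89 = 2*43 + 3
43 = 14*3 + 1
3 = 3*1 + 0  (stop)
So 1823/89 = [20; 2, 14, 3].

[20; 2, 14, 3]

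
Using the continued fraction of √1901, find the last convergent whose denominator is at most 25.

√1901 = [43; 1, 1, 1, 1, 86, …] (period length 5).
Convergents:
  p_0/q_0 = 43/1
  p_1/q_1 = 44/1
  p_2/q_2 = 87/2
  p_3/q_3 = 131/3
  p_4/q_4 = 218/5
  p_5/q_5 = 18879/433
q_4 = 5 ≤ 25 < 433 = q_5, so the answer is 218/5.

218/5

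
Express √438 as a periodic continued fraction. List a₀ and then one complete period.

a₀ = ⌊√438⌋ = 20.

[20; 1, 12, 1, 40]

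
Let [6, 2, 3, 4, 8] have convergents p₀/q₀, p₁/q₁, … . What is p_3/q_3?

193/30

Using pₖ = aₖpₖ₋₁ + pₖ₋₂, qₖ = aₖqₖ₋₁ + qₖ₋₂ (with p₋₁=1, p₋₂=0, q₋₁=0, q₋₂=1):
  k=0: a=6, p=6, q=1
  k=1: a=2, p=13, q=2
  k=2: a=3, p=45, q=7
  k=3: a=4, p=193, q=30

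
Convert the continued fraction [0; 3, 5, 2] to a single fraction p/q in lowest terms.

Using pₖ = aₖpₖ₋₁ + pₖ₋₂ and qₖ = aₖqₖ₋₁ + qₖ₋₂:
  k=0: a=0, p=0, q=1
  k=1: a=3, p=1, q=3
  k=2: a=5, p=5, q=16
  k=3: a=2, p=11, q=35

11/35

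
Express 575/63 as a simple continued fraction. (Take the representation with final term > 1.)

575 = 9*63 + 8
63 = 7*8 + 7
8 = 1*7 + 1
7 = 7*1 + 0  (stop)
So 575/63 = [9; 7, 1, 7].

[9; 7, 1, 7]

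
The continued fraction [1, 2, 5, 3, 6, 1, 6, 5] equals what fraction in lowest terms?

13173/9041

Fold from the inside: start with 5/1.
  6 + 1/5 = 31/5
  1 + 5/31 = 36/31
  6 + 31/36 = 247/36
  3 + 36/247 = 777/247
  5 + 247/777 = 4132/777
  2 + 777/4132 = 9041/4132
  1 + 4132/9041 = 13173/9041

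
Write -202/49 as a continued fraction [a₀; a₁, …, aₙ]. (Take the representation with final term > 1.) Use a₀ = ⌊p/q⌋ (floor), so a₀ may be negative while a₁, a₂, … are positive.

-202 = -5×49 + 43
49 = 1×43 + 6
43 = 7×6 + 1
6 = 6×1 + 0  (stop)
So -202/49 = [-5; 1, 7, 6].

[-5; 1, 7, 6]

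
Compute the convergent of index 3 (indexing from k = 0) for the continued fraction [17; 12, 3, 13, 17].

8421/493

Using pₖ = aₖpₖ₋₁ + pₖ₋₂, qₖ = aₖqₖ₋₁ + qₖ₋₂ (with p₋₁=1, p₋₂=0, q₋₁=0, q₋₂=1):
  k=0: a=17, p=17, q=1
  k=1: a=12, p=205, q=12
  k=2: a=3, p=632, q=37
  k=3: a=13, p=8421, q=493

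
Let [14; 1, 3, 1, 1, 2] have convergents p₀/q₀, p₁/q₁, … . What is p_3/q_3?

Using pₖ = aₖpₖ₋₁ + pₖ₋₂, qₖ = aₖqₖ₋₁ + qₖ₋₂ (with p₋₁=1, p₋₂=0, q₋₁=0, q₋₂=1):
  k=0: a=14, p=14, q=1
  k=1: a=1, p=15, q=1
  k=2: a=3, p=59, q=4
  k=3: a=1, p=74, q=5

74/5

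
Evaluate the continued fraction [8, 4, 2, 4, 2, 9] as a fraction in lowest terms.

Fold from the inside: start with 9/1.
  2 + 1/9 = 19/9
  4 + 9/19 = 85/19
  2 + 19/85 = 189/85
  4 + 85/189 = 841/189
  8 + 189/841 = 6917/841

6917/841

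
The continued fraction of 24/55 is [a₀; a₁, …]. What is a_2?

3

24 = 0·55 + 24   →  a_0 = 0
55 = 2·24 + 7   →  a_1 = 2
24 = 3·7 + 3   →  a_2 = 3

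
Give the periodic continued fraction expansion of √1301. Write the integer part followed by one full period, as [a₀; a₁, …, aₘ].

[36; 14, 2, 2, 2, 2, 14, 72]

a₀ = ⌊√1301⌋ = 36.
With m₀=0, d₀=1 and mₖ₊₁ = dₖaₖ − mₖ, dₖ₊₁ = (n − mₖ₊₁²)/dₖ, aₖ₊₁ = ⌊(a₀+mₖ₊₁)/dₖ₊₁⌋:
  k=1: m=36, d=5, a=14
  k=2: m=34, d=29, a=2
  k=3: m=24, d=25, a=2
  k=4: m=26, d=25, a=2
  k=5: m=24, d=29, a=2
  k=6: m=34, d=5, a=14
  k=7: m=36, d=1, a=72
d=1 and a=2a₀=72 at k=7, so the next step gives (m, d) = (36, 5) again — its k=1 value — and the period has length 7.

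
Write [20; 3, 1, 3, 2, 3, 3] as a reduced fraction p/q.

7802/385

Using pₖ = aₖpₖ₋₁ + pₖ₋₂ and qₖ = aₖqₖ₋₁ + qₖ₋₂:
  k=0: a=20, p=20, q=1
  k=1: a=3, p=61, q=3
  k=2: a=1, p=81, q=4
  k=3: a=3, p=304, q=15
  k=4: a=2, p=689, q=34
  k=5: a=3, p=2371, q=117
  k=6: a=3, p=7802, q=385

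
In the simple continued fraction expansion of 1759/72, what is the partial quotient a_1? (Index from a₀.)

1759 = 24·72 + 31   →  a_0 = 24
72 = 2·31 + 10   →  a_1 = 2

2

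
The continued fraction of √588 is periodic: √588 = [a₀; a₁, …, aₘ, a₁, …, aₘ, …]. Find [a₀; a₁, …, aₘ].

a₀ = ⌊√588⌋ = 24.

[24; 4, 48]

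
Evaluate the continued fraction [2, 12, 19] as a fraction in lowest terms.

Using pₖ = aₖpₖ₋₁ + pₖ₋₂ and qₖ = aₖqₖ₋₁ + qₖ₋₂:
  k=0: a=2, p=2, q=1
  k=1: a=12, p=25, q=12
  k=2: a=19, p=477, q=229

477/229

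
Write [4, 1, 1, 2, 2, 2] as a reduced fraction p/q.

Fold from the inside: start with 2/1.
  2 + 1/2 = 5/2
  2 + 2/5 = 12/5
  1 + 5/12 = 17/12
  1 + 12/17 = 29/17
  4 + 17/29 = 133/29

133/29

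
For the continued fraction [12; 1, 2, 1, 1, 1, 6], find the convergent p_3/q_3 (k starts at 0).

51/4

Using pₖ = aₖpₖ₋₁ + pₖ₋₂, qₖ = aₖqₖ₋₁ + qₖ₋₂ (with p₋₁=1, p₋₂=0, q₋₁=0, q₋₂=1):
  k=0: a=12, p=12, q=1
  k=1: a=1, p=13, q=1
  k=2: a=2, p=38, q=3
  k=3: a=1, p=51, q=4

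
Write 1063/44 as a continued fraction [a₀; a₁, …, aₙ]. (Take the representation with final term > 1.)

1063 = 24*44 + 7
44 = 6*7 + 2
7 = 3*2 + 1
2 = 2*1 + 0  (stop)
So 1063/44 = [24; 6, 3, 2].

[24; 6, 3, 2]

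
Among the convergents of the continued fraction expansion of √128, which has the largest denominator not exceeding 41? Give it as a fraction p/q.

√128 = [11; 3, 5, 3, 22, …] (period length 4).
Convergents:
  p_0/q_0 = 11/1
  p_1/q_1 = 34/3
  p_2/q_2 = 181/16
  p_3/q_3 = 577/51
q_2 = 16 ≤ 41 < 51 = q_3, so the answer is 181/16.

181/16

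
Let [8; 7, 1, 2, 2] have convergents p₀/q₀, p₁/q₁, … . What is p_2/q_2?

65/8

Using pₖ = aₖpₖ₋₁ + pₖ₋₂, qₖ = aₖqₖ₋₁ + qₖ₋₂ (with p₋₁=1, p₋₂=0, q₋₁=0, q₋₂=1):
  k=0: a=8, p=8, q=1
  k=1: a=7, p=57, q=7
  k=2: a=1, p=65, q=8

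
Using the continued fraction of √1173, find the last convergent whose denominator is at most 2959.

√1173 = [34; 4, 68, …] (period length 2).
Convergents:
  p_0/q_0 = 34/1
  p_1/q_1 = 137/4
  p_2/q_2 = 9350/273
  p_3/q_3 = 37537/1096
  p_4/q_4 = 2561866/74801
q_3 = 1096 ≤ 2959 < 74801 = q_4, so the answer is 37537/1096.

37537/1096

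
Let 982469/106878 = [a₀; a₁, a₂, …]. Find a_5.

982469 = 9·106878 + 20567   →  a_0 = 9
106878 = 5·20567 + 4043   →  a_1 = 5
20567 = 5·4043 + 352   →  a_2 = 5
4043 = 11·352 + 171   →  a_3 = 11
352 = 2·171 + 10   →  a_4 = 2
171 = 17·10 + 1   →  a_5 = 17

17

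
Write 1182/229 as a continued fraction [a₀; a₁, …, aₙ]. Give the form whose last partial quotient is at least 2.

1182 = 5·229 + 37
229 = 6·37 + 7
37 = 5·7 + 2
7 = 3·2 + 1
2 = 2·1 + 0  (stop)
So 1182/229 = [5; 6, 5, 3, 2].

[5; 6, 5, 3, 2]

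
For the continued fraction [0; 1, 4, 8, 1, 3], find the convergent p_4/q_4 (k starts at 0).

Using pₖ = aₖpₖ₋₁ + pₖ₋₂, qₖ = aₖqₖ₋₁ + qₖ₋₂ (with p₋₁=1, p₋₂=0, q₋₁=0, q₋₂=1):
  k=0: a=0, p=0, q=1
  k=1: a=1, p=1, q=1
  k=2: a=4, p=4, q=5
  k=3: a=8, p=33, q=41
  k=4: a=1, p=37, q=46

37/46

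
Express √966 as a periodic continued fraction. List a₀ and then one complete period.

[31; 12, 2, 2, 2, 12, 62]

a₀ = ⌊√966⌋ = 31.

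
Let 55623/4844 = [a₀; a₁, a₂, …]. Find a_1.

55623 = 11·4844 + 2339   →  a_0 = 11
4844 = 2·2339 + 166   →  a_1 = 2

2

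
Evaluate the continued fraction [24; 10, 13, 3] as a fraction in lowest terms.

9712/403

Using pₖ = aₖpₖ₋₁ + pₖ₋₂ and qₖ = aₖqₖ₋₁ + qₖ₋₂:
  k=0: a=24, p=24, q=1
  k=1: a=10, p=241, q=10
  k=2: a=13, p=3157, q=131
  k=3: a=3, p=9712, q=403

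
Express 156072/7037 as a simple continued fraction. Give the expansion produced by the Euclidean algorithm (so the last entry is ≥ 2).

156072 = 22*7037 + 1258
7037 = 5*1258 + 747
1258 = 1*747 + 511
747 = 1*511 + 236
511 = 2*236 + 39
236 = 6*39 + 2
39 = 19*2 + 1
2 = 2*1 + 0  (stop)
So 156072/7037 = [22; 5, 1, 1, 2, 6, 19, 2].

[22; 5, 1, 1, 2, 6, 19, 2]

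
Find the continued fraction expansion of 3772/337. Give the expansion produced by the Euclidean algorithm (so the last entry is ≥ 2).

[11; 5, 5, 2, 2, 2]

3772 = 11·337 + 65
337 = 5·65 + 12
65 = 5·12 + 5
12 = 2·5 + 2
5 = 2·2 + 1
2 = 2·1 + 0  (stop)
So 3772/337 = [11; 5, 5, 2, 2, 2].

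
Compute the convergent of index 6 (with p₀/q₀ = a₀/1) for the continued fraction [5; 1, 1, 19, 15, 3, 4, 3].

42928/7787

Using pₖ = aₖpₖ₋₁ + pₖ₋₂, qₖ = aₖqₖ₋₁ + qₖ₋₂ (with p₋₁=1, p₋₂=0, q₋₁=0, q₋₂=1):
  k=0: a=5, p=5, q=1
  k=1: a=1, p=6, q=1
  k=2: a=1, p=11, q=2
  k=3: a=19, p=215, q=39
  k=4: a=15, p=3236, q=587
  k=5: a=3, p=9923, q=1800
  k=6: a=4, p=42928, q=7787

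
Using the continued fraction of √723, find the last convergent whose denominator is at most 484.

12799/476

√723 = [26; 1, 7, 1, 52, …] (period length 4).
Convergents:
  p_0/q_0 = 26/1
  p_1/q_1 = 27/1
  p_2/q_2 = 215/8
  p_3/q_3 = 242/9
  p_4/q_4 = 12799/476
  p_5/q_5 = 13041/485
q_4 = 476 ≤ 484 < 485 = q_5, so the answer is 12799/476.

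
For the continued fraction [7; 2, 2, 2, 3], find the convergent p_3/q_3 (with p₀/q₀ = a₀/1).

89/12

Using pₖ = aₖpₖ₋₁ + pₖ₋₂, qₖ = aₖqₖ₋₁ + qₖ₋₂ (with p₋₁=1, p₋₂=0, q₋₁=0, q₋₂=1):
  k=0: a=7, p=7, q=1
  k=1: a=2, p=15, q=2
  k=2: a=2, p=37, q=5
  k=3: a=2, p=89, q=12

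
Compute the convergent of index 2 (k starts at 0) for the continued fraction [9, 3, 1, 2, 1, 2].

37/4

Using pₖ = aₖpₖ₋₁ + pₖ₋₂, qₖ = aₖqₖ₋₁ + qₖ₋₂ (with p₋₁=1, p₋₂=0, q₋₁=0, q₋₂=1):
  k=0: a=9, p=9, q=1
  k=1: a=3, p=28, q=3
  k=2: a=1, p=37, q=4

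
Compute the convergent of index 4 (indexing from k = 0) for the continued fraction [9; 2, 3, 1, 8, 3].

746/79

Using pₖ = aₖpₖ₋₁ + pₖ₋₂, qₖ = aₖqₖ₋₁ + qₖ₋₂ (with p₋₁=1, p₋₂=0, q₋₁=0, q₋₂=1):
  k=0: a=9, p=9, q=1
  k=1: a=2, p=19, q=2
  k=2: a=3, p=66, q=7
  k=3: a=1, p=85, q=9
  k=4: a=8, p=746, q=79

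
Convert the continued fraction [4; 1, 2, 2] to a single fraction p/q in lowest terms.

Using pₖ = aₖpₖ₋₁ + pₖ₋₂ and qₖ = aₖqₖ₋₁ + qₖ₋₂:
  k=0: a=4, p=4, q=1
  k=1: a=1, p=5, q=1
  k=2: a=2, p=14, q=3
  k=3: a=2, p=33, q=7

33/7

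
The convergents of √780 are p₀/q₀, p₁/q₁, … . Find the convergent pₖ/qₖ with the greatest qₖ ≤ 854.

√780 = [27; 1, 12, 1, 54, …] (period length 4).
Convergents:
  p_0/q_0 = 27/1
  p_1/q_1 = 28/1
  p_2/q_2 = 363/13
  p_3/q_3 = 391/14
  p_4/q_4 = 21477/769
  p_5/q_5 = 21868/783
  p_6/q_6 = 283893/10165
q_5 = 783 ≤ 854 < 10165 = q_6, so the answer is 21868/783.

21868/783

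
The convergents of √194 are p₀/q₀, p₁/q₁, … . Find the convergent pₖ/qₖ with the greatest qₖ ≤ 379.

√194 = [13; 1, 12, 1, 26, …] (period length 4).
Convergents:
  p_0/q_0 = 13/1
  p_1/q_1 = 14/1
  p_2/q_2 = 181/13
  p_3/q_3 = 195/14
  p_4/q_4 = 5251/377
  p_5/q_5 = 5446/391
q_4 = 377 ≤ 379 < 391 = q_5, so the answer is 5251/377.

5251/377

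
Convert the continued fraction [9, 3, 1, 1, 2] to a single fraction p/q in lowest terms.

167/18

Fold from the inside: start with 2/1.
  1 + 1/2 = 3/2
  1 + 2/3 = 5/3
  3 + 3/5 = 18/5
  9 + 5/18 = 167/18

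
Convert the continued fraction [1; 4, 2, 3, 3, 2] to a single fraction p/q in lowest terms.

Using pₖ = aₖpₖ₋₁ + pₖ₋₂ and qₖ = aₖqₖ₋₁ + qₖ₋₂:
  k=0: a=1, p=1, q=1
  k=1: a=4, p=5, q=4
  k=2: a=2, p=11, q=9
  k=3: a=3, p=38, q=31
  k=4: a=3, p=125, q=102
  k=5: a=2, p=288, q=235

288/235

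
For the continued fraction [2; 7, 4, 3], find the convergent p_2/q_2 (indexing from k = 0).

Using pₖ = aₖpₖ₋₁ + pₖ₋₂, qₖ = aₖqₖ₋₁ + qₖ₋₂ (with p₋₁=1, p₋₂=0, q₋₁=0, q₋₂=1):
  k=0: a=2, p=2, q=1
  k=1: a=7, p=15, q=7
  k=2: a=4, p=62, q=29

62/29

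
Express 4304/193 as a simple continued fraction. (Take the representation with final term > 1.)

4304 = 22·193 + 58
193 = 3·58 + 19
58 = 3·19 + 1
19 = 19·1 + 0  (stop)
So 4304/193 = [22; 3, 3, 19].

[22; 3, 3, 19]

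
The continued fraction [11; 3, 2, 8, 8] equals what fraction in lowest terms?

Fold from the inside: start with 8/1.
  8 + 1/8 = 65/8
  2 + 8/65 = 138/65
  3 + 65/138 = 479/138
  11 + 138/479 = 5407/479

5407/479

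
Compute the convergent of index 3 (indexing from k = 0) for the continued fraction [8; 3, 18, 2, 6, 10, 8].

Using pₖ = aₖpₖ₋₁ + pₖ₋₂, qₖ = aₖqₖ₋₁ + qₖ₋₂ (with p₋₁=1, p₋₂=0, q₋₁=0, q₋₂=1):
  k=0: a=8, p=8, q=1
  k=1: a=3, p=25, q=3
  k=2: a=18, p=458, q=55
  k=3: a=2, p=941, q=113

941/113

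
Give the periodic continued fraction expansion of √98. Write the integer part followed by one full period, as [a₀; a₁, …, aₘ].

[9; 1, 8, 1, 18]

a₀ = ⌊√98⌋ = 9.
With m₀=0, d₀=1 and mₖ₊₁ = dₖaₖ − mₖ, dₖ₊₁ = (n − mₖ₊₁²)/dₖ, aₖ₊₁ = ⌊(a₀+mₖ₊₁)/dₖ₊₁⌋:
  k=1: m=9, d=17, a=1
  k=2: m=8, d=2, a=8
  k=3: m=8, d=17, a=1
  k=4: m=9, d=1, a=18
d=1 and a=2a₀=18 at k=4, so the next step gives (m, d) = (9, 17) again — its k=1 value — and the period has length 4.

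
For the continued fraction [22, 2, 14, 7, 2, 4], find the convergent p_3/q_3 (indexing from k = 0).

Using pₖ = aₖpₖ₋₁ + pₖ₋₂, qₖ = aₖqₖ₋₁ + qₖ₋₂ (with p₋₁=1, p₋₂=0, q₋₁=0, q₋₂=1):
  k=0: a=22, p=22, q=1
  k=1: a=2, p=45, q=2
  k=2: a=14, p=652, q=29
  k=3: a=7, p=4609, q=205

4609/205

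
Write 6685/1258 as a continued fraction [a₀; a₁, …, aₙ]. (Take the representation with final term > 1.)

6685 = 5*1258 + 395
1258 = 3*395 + 73
395 = 5*73 + 30
73 = 2*30 + 13
30 = 2*13 + 4
13 = 3*4 + 1
4 = 4*1 + 0  (stop)
So 6685/1258 = [5; 3, 5, 2, 2, 3, 4].

[5; 3, 5, 2, 2, 3, 4]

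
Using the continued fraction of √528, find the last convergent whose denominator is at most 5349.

48599/2115

√528 = [22; 1, 44, …] (period length 2).
Convergents:
  p_0/q_0 = 22/1
  p_1/q_1 = 23/1
  p_2/q_2 = 1034/45
  p_3/q_3 = 1057/46
  p_4/q_4 = 47542/2069
  p_5/q_5 = 48599/2115
  p_6/q_6 = 2185898/95129
q_5 = 2115 ≤ 5349 < 95129 = q_6, so the answer is 48599/2115.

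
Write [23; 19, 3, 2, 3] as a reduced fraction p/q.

10673/463

Fold from the inside: start with 3/1.
  2 + 1/3 = 7/3
  3 + 3/7 = 24/7
  19 + 7/24 = 463/24
  23 + 24/463 = 10673/463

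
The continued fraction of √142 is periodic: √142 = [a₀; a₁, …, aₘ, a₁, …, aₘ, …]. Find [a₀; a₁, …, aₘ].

[11; 1, 10, 1, 22]

a₀ = ⌊√142⌋ = 11.
With m₀=0, d₀=1 and mₖ₊₁ = dₖaₖ − mₖ, dₖ₊₁ = (n − mₖ₊₁²)/dₖ, aₖ₊₁ = ⌊(a₀+mₖ₊₁)/dₖ₊₁⌋:
  k=1: m=11, d=21, a=1
  k=2: m=10, d=2, a=10
  k=3: m=10, d=21, a=1
  k=4: m=11, d=1, a=22
d=1 and a=2a₀=22 at k=4, so the next step gives (m, d) = (11, 21) again — its k=1 value — and the period has length 4.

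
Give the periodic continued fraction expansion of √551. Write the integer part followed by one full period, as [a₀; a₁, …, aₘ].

[23; 2, 8, 1, 8, 2, 46]

a₀ = ⌊√551⌋ = 23.
With m₀=0, d₀=1 and mₖ₊₁ = dₖaₖ − mₖ, dₖ₊₁ = (n − mₖ₊₁²)/dₖ, aₖ₊₁ = ⌊(a₀+mₖ₊₁)/dₖ₊₁⌋:
  k=1: m=23, d=22, a=2
  k=2: m=21, d=5, a=8
  k=3: m=19, d=38, a=1
  k=4: m=19, d=5, a=8
  k=5: m=21, d=22, a=2
  k=6: m=23, d=1, a=46
d=1 and a=2a₀=46 at k=6, so the next step gives (m, d) = (23, 22) again — its k=1 value — and the period has length 6.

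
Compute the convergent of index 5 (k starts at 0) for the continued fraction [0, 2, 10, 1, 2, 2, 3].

75/157

Using pₖ = aₖpₖ₋₁ + pₖ₋₂, qₖ = aₖqₖ₋₁ + qₖ₋₂ (with p₋₁=1, p₋₂=0, q₋₁=0, q₋₂=1):
  k=0: a=0, p=0, q=1
  k=1: a=2, p=1, q=2
  k=2: a=10, p=10, q=21
  k=3: a=1, p=11, q=23
  k=4: a=2, p=32, q=67
  k=5: a=2, p=75, q=157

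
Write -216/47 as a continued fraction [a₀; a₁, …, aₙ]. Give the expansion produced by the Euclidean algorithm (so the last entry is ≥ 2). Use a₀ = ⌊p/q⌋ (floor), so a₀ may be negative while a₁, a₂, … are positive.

[-5; 2, 2, 9]

-216 = -5*47 + 19
47 = 2*19 + 9
19 = 2*9 + 1
9 = 9*1 + 0  (stop)
So -216/47 = [-5; 2, 2, 9].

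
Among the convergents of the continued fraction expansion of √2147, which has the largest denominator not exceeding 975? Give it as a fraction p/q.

√2147 = [46; 2, 1, 45, 1, 2, 92, …] (period length 6).
Convergents:
  p_0/q_0 = 46/1
  p_1/q_1 = 93/2
  p_2/q_2 = 139/3
  p_3/q_3 = 6348/137
  p_4/q_4 = 6487/140
  p_5/q_5 = 19322/417
  p_6/q_6 = 1784111/38504
q_5 = 417 ≤ 975 < 38504 = q_6, so the answer is 19322/417.

19322/417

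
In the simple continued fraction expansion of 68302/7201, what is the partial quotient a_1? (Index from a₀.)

68302 = 9·7201 + 3493   →  a_0 = 9
7201 = 2·3493 + 215   →  a_1 = 2

2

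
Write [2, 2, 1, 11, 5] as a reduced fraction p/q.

417/178

Using pₖ = aₖpₖ₋₁ + pₖ₋₂ and qₖ = aₖqₖ₋₁ + qₖ₋₂:
  k=0: a=2, p=2, q=1
  k=1: a=2, p=5, q=2
  k=2: a=1, p=7, q=3
  k=3: a=11, p=82, q=35
  k=4: a=5, p=417, q=178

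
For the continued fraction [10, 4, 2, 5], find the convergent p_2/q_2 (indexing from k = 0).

Using pₖ = aₖpₖ₋₁ + pₖ₋₂, qₖ = aₖqₖ₋₁ + qₖ₋₂ (with p₋₁=1, p₋₂=0, q₋₁=0, q₋₂=1):
  k=0: a=10, p=10, q=1
  k=1: a=4, p=41, q=4
  k=2: a=2, p=92, q=9

92/9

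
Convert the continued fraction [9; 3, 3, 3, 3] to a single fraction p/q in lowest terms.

1014/109

Using pₖ = aₖpₖ₋₁ + pₖ₋₂ and qₖ = aₖqₖ₋₁ + qₖ₋₂:
  k=0: a=9, p=9, q=1
  k=1: a=3, p=28, q=3
  k=2: a=3, p=93, q=10
  k=3: a=3, p=307, q=33
  k=4: a=3, p=1014, q=109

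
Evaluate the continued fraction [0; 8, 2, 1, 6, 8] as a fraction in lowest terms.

163/1361

Fold from the inside: start with 8/1.
  6 + 1/8 = 49/8
  1 + 8/49 = 57/49
  2 + 49/57 = 163/57
  8 + 57/163 = 1361/163
  0 + 163/1361 = 163/1361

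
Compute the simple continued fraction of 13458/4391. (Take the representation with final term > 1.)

[3; 15, 2, 2, 5, 3, 3]

13458 = 3*4391 + 285
4391 = 15*285 + 116
285 = 2*116 + 53
116 = 2*53 + 10
53 = 5*10 + 3
10 = 3*3 + 1
3 = 3*1 + 0  (stop)
So 13458/4391 = [3; 15, 2, 2, 5, 3, 3].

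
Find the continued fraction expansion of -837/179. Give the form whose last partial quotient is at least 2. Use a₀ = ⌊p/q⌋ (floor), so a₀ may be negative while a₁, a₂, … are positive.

[-5; 3, 11, 1, 1, 2]

-837 = -5*179 + 58
179 = 3*58 + 5
58 = 11*5 + 3
5 = 1*3 + 2
3 = 1*2 + 1
2 = 2*1 + 0  (stop)
So -837/179 = [-5; 3, 11, 1, 1, 2].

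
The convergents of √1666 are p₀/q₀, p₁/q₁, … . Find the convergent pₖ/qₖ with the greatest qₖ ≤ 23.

√1666 = [40; 1, 4, 2, 4, 1, 80, …] (period length 6).
Convergents:
  p_0/q_0 = 40/1
  p_1/q_1 = 41/1
  p_2/q_2 = 204/5
  p_3/q_3 = 449/11
  p_4/q_4 = 2000/49
q_3 = 11 ≤ 23 < 49 = q_4, so the answer is 449/11.

449/11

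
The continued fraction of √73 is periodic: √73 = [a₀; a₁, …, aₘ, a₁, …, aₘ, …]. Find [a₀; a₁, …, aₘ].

[8; 1, 1, 5, 5, 1, 1, 16]

a₀ = ⌊√73⌋ = 8.
With m₀=0, d₀=1 and mₖ₊₁ = dₖaₖ − mₖ, dₖ₊₁ = (n − mₖ₊₁²)/dₖ, aₖ₊₁ = ⌊(a₀+mₖ₊₁)/dₖ₊₁⌋:
  k=1: m=8, d=9, a=1
  k=2: m=1, d=8, a=1
  k=3: m=7, d=3, a=5
  k=4: m=8, d=3, a=5
  k=5: m=7, d=8, a=1
  k=6: m=1, d=9, a=1
  k=7: m=8, d=1, a=16
d=1 and a=2a₀=16 at k=7, so the next step gives (m, d) = (8, 9) again — its k=1 value — and the period has length 7.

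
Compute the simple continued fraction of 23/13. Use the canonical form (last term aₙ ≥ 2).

[1; 1, 3, 3]

23 = 1×13 + 10
13 = 1×10 + 3
10 = 3×3 + 1
3 = 3×1 + 0  (stop)
So 23/13 = [1; 1, 3, 3].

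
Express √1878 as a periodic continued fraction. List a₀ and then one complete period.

[43; 2, 1, 42, 1, 2, 86]

a₀ = ⌊√1878⌋ = 43.
With m₀=0, d₀=1 and mₖ₊₁ = dₖaₖ − mₖ, dₖ₊₁ = (n − mₖ₊₁²)/dₖ, aₖ₊₁ = ⌊(a₀+mₖ₊₁)/dₖ₊₁⌋:
  k=1: m=43, d=29, a=2
  k=2: m=15, d=57, a=1
  k=3: m=42, d=2, a=42
  k=4: m=42, d=57, a=1
  k=5: m=15, d=29, a=2
  k=6: m=43, d=1, a=86
d=1 and a=2a₀=86 at k=6, so the next step gives (m, d) = (43, 29) again — its k=1 value — and the period has length 6.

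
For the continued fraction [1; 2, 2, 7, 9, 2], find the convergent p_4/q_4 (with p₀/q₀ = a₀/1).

Using pₖ = aₖpₖ₋₁ + pₖ₋₂, qₖ = aₖqₖ₋₁ + qₖ₋₂ (with p₋₁=1, p₋₂=0, q₋₁=0, q₋₂=1):
  k=0: a=1, p=1, q=1
  k=1: a=2, p=3, q=2
  k=2: a=2, p=7, q=5
  k=3: a=7, p=52, q=37
  k=4: a=9, p=475, q=338

475/338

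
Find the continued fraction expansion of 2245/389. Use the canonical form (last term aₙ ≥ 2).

[5; 1, 3, 2, 1, 2, 3, 3]

2245 = 5·389 + 300
389 = 1·300 + 89
300 = 3·89 + 33
89 = 2·33 + 23
33 = 1·23 + 10
23 = 2·10 + 3
10 = 3·3 + 1
3 = 3·1 + 0  (stop)
So 2245/389 = [5; 1, 3, 2, 1, 2, 3, 3].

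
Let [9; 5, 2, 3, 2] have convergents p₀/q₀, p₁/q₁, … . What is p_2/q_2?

101/11

Using pₖ = aₖpₖ₋₁ + pₖ₋₂, qₖ = aₖqₖ₋₁ + qₖ₋₂ (with p₋₁=1, p₋₂=0, q₋₁=0, q₋₂=1):
  k=0: a=9, p=9, q=1
  k=1: a=5, p=46, q=5
  k=2: a=2, p=101, q=11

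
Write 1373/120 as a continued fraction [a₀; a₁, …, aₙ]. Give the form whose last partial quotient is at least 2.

[11; 2, 3, 1, 3, 1, 2]

1373 = 11×120 + 53
120 = 2×53 + 14
53 = 3×14 + 11
14 = 1×11 + 3
11 = 3×3 + 2
3 = 1×2 + 1
2 = 2×1 + 0  (stop)
So 1373/120 = [11; 2, 3, 1, 3, 1, 2].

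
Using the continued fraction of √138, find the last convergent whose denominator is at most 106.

1116/95

√138 = [11; 1, 2, 1, 22, …] (period length 4).
Convergents:
  p_0/q_0 = 11/1
  p_1/q_1 = 12/1
  p_2/q_2 = 35/3
  p_3/q_3 = 47/4
  p_4/q_4 = 1069/91
  p_5/q_5 = 1116/95
  p_6/q_6 = 3301/281
q_5 = 95 ≤ 106 < 281 = q_6, so the answer is 1116/95.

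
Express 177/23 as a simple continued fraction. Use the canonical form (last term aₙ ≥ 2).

[7; 1, 2, 3, 2]

177 = 7·23 + 16
23 = 1·16 + 7
16 = 2·7 + 2
7 = 3·2 + 1
2 = 2·1 + 0  (stop)
So 177/23 = [7; 1, 2, 3, 2].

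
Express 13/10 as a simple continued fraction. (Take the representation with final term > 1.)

[1; 3, 3]

13 = 1×10 + 3
10 = 3×3 + 1
3 = 3×1 + 0  (stop)
So 13/10 = [1; 3, 3].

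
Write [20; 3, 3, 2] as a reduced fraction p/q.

467/23

Using pₖ = aₖpₖ₋₁ + pₖ₋₂ and qₖ = aₖqₖ₋₁ + qₖ₋₂:
  k=0: a=20, p=20, q=1
  k=1: a=3, p=61, q=3
  k=2: a=3, p=203, q=10
  k=3: a=2, p=467, q=23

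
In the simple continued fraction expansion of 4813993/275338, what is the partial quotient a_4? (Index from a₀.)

15

4813993 = 17·275338 + 133247   →  a_0 = 17
275338 = 2·133247 + 8844   →  a_1 = 2
133247 = 15·8844 + 587   →  a_2 = 15
8844 = 15·587 + 39   →  a_3 = 15
587 = 15·39 + 2   →  a_4 = 15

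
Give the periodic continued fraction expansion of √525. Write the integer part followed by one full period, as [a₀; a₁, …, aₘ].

[22; 1, 10, 2, 10, 1, 44]

a₀ = ⌊√525⌋ = 22.
With m₀=0, d₀=1 and mₖ₊₁ = dₖaₖ − mₖ, dₖ₊₁ = (n − mₖ₊₁²)/dₖ, aₖ₊₁ = ⌊(a₀+mₖ₊₁)/dₖ₊₁⌋:
  k=1: m=22, d=41, a=1
  k=2: m=19, d=4, a=10
  k=3: m=21, d=21, a=2
  k=4: m=21, d=4, a=10
  k=5: m=19, d=41, a=1
  k=6: m=22, d=1, a=44
d=1 and a=2a₀=44 at k=6, so the next step gives (m, d) = (22, 41) again — its k=1 value — and the period has length 6.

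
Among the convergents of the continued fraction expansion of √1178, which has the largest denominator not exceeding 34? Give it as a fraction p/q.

961/28

√1178 = [34; 3, 9, 2, 9, 3, 68, …] (period length 6).
Convergents:
  p_0/q_0 = 34/1
  p_1/q_1 = 103/3
  p_2/q_2 = 961/28
  p_3/q_3 = 2025/59
q_2 = 28 ≤ 34 < 59 = q_3, so the answer is 961/28.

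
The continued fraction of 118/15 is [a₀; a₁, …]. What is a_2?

118 = 7·15 + 13   →  a_0 = 7
15 = 1·13 + 2   →  a_1 = 1
13 = 6·2 + 1   →  a_2 = 6

6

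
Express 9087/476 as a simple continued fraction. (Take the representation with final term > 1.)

[19; 11, 14, 3]

9087 = 19×476 + 43
476 = 11×43 + 3
43 = 14×3 + 1
3 = 3×1 + 0  (stop)
So 9087/476 = [19; 11, 14, 3].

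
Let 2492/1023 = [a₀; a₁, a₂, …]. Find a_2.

3

2492 = 2·1023 + 446   →  a_0 = 2
1023 = 2·446 + 131   →  a_1 = 2
446 = 3·131 + 53   →  a_2 = 3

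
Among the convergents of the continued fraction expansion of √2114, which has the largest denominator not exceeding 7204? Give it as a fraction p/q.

194534/4231

√2114 = [45; 1, 44, 1, 90, …] (period length 4).
Convergents:
  p_0/q_0 = 45/1
  p_1/q_1 = 46/1
  p_2/q_2 = 2069/45
  p_3/q_3 = 2115/46
  p_4/q_4 = 192419/4185
  p_5/q_5 = 194534/4231
  p_6/q_6 = 8751915/190349
q_5 = 4231 ≤ 7204 < 190349 = q_6, so the answer is 194534/4231.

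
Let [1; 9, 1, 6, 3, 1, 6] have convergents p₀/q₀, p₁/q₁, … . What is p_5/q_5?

Using pₖ = aₖpₖ₋₁ + pₖ₋₂, qₖ = aₖqₖ₋₁ + qₖ₋₂ (with p₋₁=1, p₋₂=0, q₋₁=0, q₋₂=1):
  k=0: a=1, p=1, q=1
  k=1: a=9, p=10, q=9
  k=2: a=1, p=11, q=10
  k=3: a=6, p=76, q=69
  k=4: a=3, p=239, q=217
  k=5: a=1, p=315, q=286

315/286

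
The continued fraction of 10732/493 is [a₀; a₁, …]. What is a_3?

3

10732 = 21·493 + 379   →  a_0 = 21
493 = 1·379 + 114   →  a_1 = 1
379 = 3·114 + 37   →  a_2 = 3
114 = 3·37 + 3   →  a_3 = 3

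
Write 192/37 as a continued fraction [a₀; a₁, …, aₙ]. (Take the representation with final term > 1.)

[5; 5, 3, 2]

192 = 5·37 + 7
37 = 5·7 + 2
7 = 3·2 + 1
2 = 2·1 + 0  (stop)
So 192/37 = [5; 5, 3, 2].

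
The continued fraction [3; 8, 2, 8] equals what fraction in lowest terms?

449/144

Fold from the inside: start with 8/1.
  2 + 1/8 = 17/8
  8 + 8/17 = 144/17
  3 + 17/144 = 449/144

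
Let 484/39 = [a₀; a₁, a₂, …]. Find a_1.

484 = 12·39 + 16   →  a_0 = 12
39 = 2·16 + 7   →  a_1 = 2

2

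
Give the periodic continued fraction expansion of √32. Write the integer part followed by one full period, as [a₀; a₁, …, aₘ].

a₀ = ⌊√32⌋ = 5.

[5; 1, 1, 1, 10]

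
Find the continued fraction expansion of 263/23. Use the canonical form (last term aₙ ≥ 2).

[11; 2, 3, 3]

263 = 11×23 + 10
23 = 2×10 + 3
10 = 3×3 + 1
3 = 3×1 + 0  (stop)
So 263/23 = [11; 2, 3, 3].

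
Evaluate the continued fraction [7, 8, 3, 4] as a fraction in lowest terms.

769/108

Fold from the inside: start with 4/1.
  3 + 1/4 = 13/4
  8 + 4/13 = 108/13
  7 + 13/108 = 769/108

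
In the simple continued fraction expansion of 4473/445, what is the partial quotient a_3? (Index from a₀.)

1

4473 = 10·445 + 23   →  a_0 = 10
445 = 19·23 + 8   →  a_1 = 19
23 = 2·8 + 7   →  a_2 = 2
8 = 1·7 + 1   →  a_3 = 1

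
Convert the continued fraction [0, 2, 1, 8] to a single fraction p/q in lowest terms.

Fold from the inside: start with 8/1.
  1 + 1/8 = 9/8
  2 + 8/9 = 26/9
  0 + 9/26 = 9/26

9/26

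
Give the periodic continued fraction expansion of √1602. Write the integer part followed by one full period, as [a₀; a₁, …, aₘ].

a₀ = ⌊√1602⌋ = 40.

[40; 40, 80]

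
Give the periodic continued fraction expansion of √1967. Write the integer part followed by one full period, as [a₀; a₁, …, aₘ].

[44; 2, 1, 5, 1, 2, 88]

a₀ = ⌊√1967⌋ = 44.
With m₀=0, d₀=1 and mₖ₊₁ = dₖaₖ − mₖ, dₖ₊₁ = (n − mₖ₊₁²)/dₖ, aₖ₊₁ = ⌊(a₀+mₖ₊₁)/dₖ₊₁⌋:
  k=1: m=44, d=31, a=2
  k=2: m=18, d=53, a=1
  k=3: m=35, d=14, a=5
  k=4: m=35, d=53, a=1
  k=5: m=18, d=31, a=2
  k=6: m=44, d=1, a=88
d=1 and a=2a₀=88 at k=6, so the next step gives (m, d) = (44, 31) again — its k=1 value — and the period has length 6.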